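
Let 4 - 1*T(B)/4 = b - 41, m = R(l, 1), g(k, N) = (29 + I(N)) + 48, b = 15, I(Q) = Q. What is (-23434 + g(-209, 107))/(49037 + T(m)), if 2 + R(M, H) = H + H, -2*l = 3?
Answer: -23250/49157 ≈ -0.47297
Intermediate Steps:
l = -3/2 (l = -½*3 = -3/2 ≈ -1.5000)
g(k, N) = 77 + N (g(k, N) = (29 + N) + 48 = 77 + N)
R(M, H) = -2 + 2*H (R(M, H) = -2 + (H + H) = -2 + 2*H)
m = 0 (m = -2 + 2*1 = -2 + 2 = 0)
T(B) = 120 (T(B) = 16 - 4*(15 - 41) = 16 - 4*(-26) = 16 + 104 = 120)
(-23434 + g(-209, 107))/(49037 + T(m)) = (-23434 + (77 + 107))/(49037 + 120) = (-23434 + 184)/49157 = -23250*1/49157 = -23250/49157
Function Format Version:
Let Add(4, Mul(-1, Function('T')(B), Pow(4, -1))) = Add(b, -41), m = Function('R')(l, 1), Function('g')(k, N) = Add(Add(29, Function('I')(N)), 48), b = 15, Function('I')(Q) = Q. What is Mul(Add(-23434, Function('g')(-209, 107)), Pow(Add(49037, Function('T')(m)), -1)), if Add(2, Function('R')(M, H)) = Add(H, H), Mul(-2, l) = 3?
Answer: Rational(-23250, 49157) ≈ -0.47297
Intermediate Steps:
l = Rational(-3, 2) (l = Mul(Rational(-1, 2), 3) = Rational(-3, 2) ≈ -1.5000)
Function('g')(k, N) = Add(77, N) (Function('g')(k, N) = Add(Add(29, N), 48) = Add(77, N))
Function('R')(M, H) = Add(-2, Mul(2, H)) (Function('R')(M, H) = Add(-2, Add(H, H)) = Add(-2, Mul(2, H)))
m = 0 (m = Add(-2, Mul(2, 1)) = Add(-2, 2) = 0)
Function('T')(B) = 120 (Function('T')(B) = Add(16, Mul(-4, Add(15, -41))) = Add(16, Mul(-4, -26)) = Add(16, 104) = 120)
Mul(Add(-23434, Function('g')(-209, 107)), Pow(Add(49037, Function('T')(m)), -1)) = Mul(Add(-23434, Add(77, 107)), Pow(Add(49037, 120), -1)) = Mul(Add(-23434, 184), Pow(49157, -1)) = Mul(-23250, Rational(1, 49157)) = Rational(-23250, 49157)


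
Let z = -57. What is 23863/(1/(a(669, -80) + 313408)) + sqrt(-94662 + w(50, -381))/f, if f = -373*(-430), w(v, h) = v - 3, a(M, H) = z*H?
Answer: 7587670384 + I*sqrt(94615)/160390 ≈ 7.5877e+9 + 0.0019178*I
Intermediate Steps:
a(M, H) = -57*H
w(v, h) = -3 + v
f = 160390
23863/(1/(a(669, -80) + 313408)) + sqrt(-94662 + w(50, -381))/f = 23863/(1/(-57*(-80) + 313408)) + sqrt(-94662 + (-3 + 50))/160390 = 23863/(1/(4560 + 313408)) + sqrt(-94662 + 47)*(1/160390) = 23863/(1/317968) + sqrt(-94615)*(1/160390) = 23863/(1/317968) + (I*sqrt(94615))*(1/160390) = 23863*317968 + I*sqrt(94615)/160390 = 7587670384 + I*sqrt(94615)/160390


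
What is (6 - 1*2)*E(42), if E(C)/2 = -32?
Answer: -256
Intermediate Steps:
E(C) = -64 (E(C) = 2*(-32) = -64)
(6 - 1*2)*E(42) = (6 - 1*2)*(-64) = (6 - 2)*(-64) = 4*(-64) = -256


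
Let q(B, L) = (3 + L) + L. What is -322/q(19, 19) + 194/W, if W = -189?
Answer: -68812/7749 ≈ -8.8801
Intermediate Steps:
q(B, L) = 3 + 2*L
-322/q(19, 19) + 194/W = -322/(3 + 2*19) + 194/(-189) = -322/(3 + 38) + 194*(-1/189) = -322/41 - 194/189 = -68812/7749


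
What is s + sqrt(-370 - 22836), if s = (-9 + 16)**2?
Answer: 49 + I*sqrt(23206) ≈ 49.0 + 152.34*I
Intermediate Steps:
s = 49 (s = 7**2 = 49)
s + sqrt(-370 - 22836) = 49 + sqrt(-370 - 22836) = 49 + sqrt(-23206) = 49 + I*sqrt(23206)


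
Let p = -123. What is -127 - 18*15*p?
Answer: 33083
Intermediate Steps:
-127 - 18*15*p = -127 - 18*15*(-123) = -127 - 270*(-123) = -127 - 1*(-33210) = -127 + 33210 = 33083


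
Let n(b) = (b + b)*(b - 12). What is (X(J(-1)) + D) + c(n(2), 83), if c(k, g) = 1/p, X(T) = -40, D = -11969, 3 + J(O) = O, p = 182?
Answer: -2185637/182 ≈ -12009.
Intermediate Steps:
J(O) = -3 + O
n(b) = 2*b*(-12 + b) (n(b) = (2*b)*(-12 + b) = 2*b*(-12 + b))
c(k, g) = 1/182
(X(J(-1)) + D) + c(n(2), 83) = (-40 - 11969) + 1/182 = -12009 + 1/182 = -2185637/182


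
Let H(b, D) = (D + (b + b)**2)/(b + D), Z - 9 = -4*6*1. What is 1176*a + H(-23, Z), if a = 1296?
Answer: 57913547/38 ≈ 1.5240e+6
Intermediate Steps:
Z = -15 (Z = 9 - 4*6*1 = 9 - 24*1 = 9 - 24 = -15)
H(b, D) = (D + 4*b**2)/(D + b) (H(b, D) = (D + (2*b)**2)/(D + b) = (D + 4*b**2)/(D + b))
1176*a + H(-23, Z) = 1176*1296 + (-15 + 4*(-23)**2)/(-15 - 23) = 1524096 + (-15 + 4*529)/(-38) = 1524096 - (-15 + 2116)/38 = 1524096 - 1/38*2101 = 1524096 - 2101/38 = 57913547/38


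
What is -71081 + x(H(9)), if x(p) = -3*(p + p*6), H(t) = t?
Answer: -71270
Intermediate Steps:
x(p) = -21*p (x(p) = -3*(p + 6*p) = -21*p)
-71081 + x(H(9)) = -71081 - 21*9 = -71081 - 189 = -71270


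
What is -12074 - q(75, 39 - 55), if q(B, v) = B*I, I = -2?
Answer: -11924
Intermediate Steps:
q(B, v) = -2*B (q(B, v) = B*(-2) = -2*B)
-12074 - q(75, 39 - 55) = -12074 - (-2)*75 = -12074 - 1*(-150) = -12074 + 150 = -11924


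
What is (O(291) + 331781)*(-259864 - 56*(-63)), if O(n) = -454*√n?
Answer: -85047414416 + 116376544*√291 ≈ -8.3062e+10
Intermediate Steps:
(O(291) + 331781)*(-259864 - 56*(-63)) = (-454*√291 + 331781)*(-259864 - 56*(-63)) = (331781 - 454*√291)*(-259864 + 3528) = (331781 - 454*√291)*(-256336) = -85047414416 + 116376544*√291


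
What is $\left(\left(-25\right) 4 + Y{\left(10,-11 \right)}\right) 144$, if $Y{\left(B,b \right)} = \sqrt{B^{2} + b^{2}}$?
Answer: $-14400 + 144 \sqrt{221} \approx -12259.0$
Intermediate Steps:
$\left(\left(-25\right) 4 + Y{\left(10,-11 \right)}\right) 144 = \left(\left(-25\right) 4 + \sqrt{10^{2} + \left(-11\right)^{2}}\right) 144 = \left(-100 + \sqrt{100 + 121}\right) 144 = \left(-100 + \sqrt{221}\right) 144 = -14400 + 144 \sqrt{221}$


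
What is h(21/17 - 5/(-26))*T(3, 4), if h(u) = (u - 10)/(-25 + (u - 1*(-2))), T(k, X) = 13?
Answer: 49257/9535 ≈ 5.1659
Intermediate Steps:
h(u) = (-10 + u)/(-23 + u) (h(u) = (-10 + u)/(-25 + (u + 2)) = (-10 + u)/(-25 + (2 + u)) = (-10 + u)/(-23 + u))
h(21/17 - 5/(-26))*T(3, 4) = ((-10 + (21/17 - 5/(-26)))/(-23 + (21/17 - 5/(-26))))*13 = ((-10 + (21*(1/17) - 5*(-1/26)))/(-23 + (21*(1/17) - 5*(-1/26))))*13 = ((-10 + (21/17 + 5/26))/(-23 + (21/17 + 5/26)))*13 = ((-10 + 631/442)/(-23 + 631/442))*13 = (-3789/442/(-9535/442))*13 = -442/9535*(-3789/442)*13 = (3789/9535)*13 = 49257/9535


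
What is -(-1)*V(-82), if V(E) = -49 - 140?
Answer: -189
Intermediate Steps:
V(E) = -189
-(-1)*V(-82) = -(-1)*(-189) = -1*189 = -189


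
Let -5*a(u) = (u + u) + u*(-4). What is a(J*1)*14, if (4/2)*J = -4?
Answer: -56/5 ≈ -11.200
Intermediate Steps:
J = -2 (J = (½)*(-4) = -2)
a(u) = 2*u/5 (a(u) = -((u + u) + u*(-4))/5 = -(2*u - 4*u)/5 = -(-2)*u/5 = 2*u/5)
a(J*1)*14 = (2*(-2*1)/5)*14 = ((⅖)*(-2))*14 = -⅘*14 = -56/5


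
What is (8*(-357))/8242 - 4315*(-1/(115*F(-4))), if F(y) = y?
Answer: -3687799/379132 ≈ -9.7270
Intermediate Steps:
(8*(-357))/8242 - 4315*(-1/(115*F(-4))) = (8*(-357))/8242 - 4315/((-4*(-115))) = -2856*1/8242 - 4315/460 = -1428/4121 - 4315*1/460 = -1428/4121 - 863/92 = -3687799/379132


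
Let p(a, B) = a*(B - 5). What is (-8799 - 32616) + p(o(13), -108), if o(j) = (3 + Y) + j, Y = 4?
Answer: -43675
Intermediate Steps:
o(j) = 7 + j (o(j) = (3 + 4) + j = 7 + j)
p(a, B) = a*(-5 + B)
(-8799 - 32616) + p(o(13), -108) = (-8799 - 32616) + (7 + 13)*(-5 - 108) = -41415 + 20*(-113) = -41415 - 2260 = -43675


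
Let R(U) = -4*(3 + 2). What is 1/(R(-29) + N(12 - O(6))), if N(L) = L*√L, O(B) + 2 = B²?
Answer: I/(2*(-10*I + 11*√22)) ≈ -0.0018103 + 0.0093401*I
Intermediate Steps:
R(U) = -20 (R(U) = -4*5 = -20)
O(B) = -2 + B²
N(L) = L^(3/2)
1/(R(-29) + N(12 - O(6))) = 1/(-20 + (12 - (-2 + 6²))^(3/2)) = 1/(-20 + (12 - (-2 + 36))^(3/2)) = 1/(-20 + (12 - 1*34)^(3/2)) = 1/(-20 + (12 - 34)^(3/2)) = 1/(-20 + (-22)^(3/2)) = 1/(-20 - 22*I*√22)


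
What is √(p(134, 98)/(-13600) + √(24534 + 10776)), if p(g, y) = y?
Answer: √(-833 + 115600*√35310)/340 ≈ 13.708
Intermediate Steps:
√(p(134, 98)/(-13600) + √(24534 + 10776)) = √(98/(-13600) + √(24534 + 10776)) = √(98*(-1/13600) + √35310) = √(-49/6800 + √35310)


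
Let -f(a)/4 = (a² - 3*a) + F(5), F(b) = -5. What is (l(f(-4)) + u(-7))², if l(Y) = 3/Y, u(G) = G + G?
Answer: 1666681/8464 ≈ 196.91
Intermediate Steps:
u(G) = 2*G
f(a) = 20 - 4*a² + 12*a (f(a) = -4*((a² - 3*a) - 5) = -4*(-5 + a² - 3*a) = 20 - 4*a² + 12*a)
(l(f(-4)) + u(-7))² = (3/(20 - 4*(-4)² + 12*(-4)) + 2*(-7))² = (3/(20 - 4*16 - 48) - 14)² = (3/(20 - 64 - 48) - 14)² = (3/(-92) - 14)² = (3*(-1/92) - 14)² = (-3/92 - 14)² = (-1291/92)² = 1666681/8464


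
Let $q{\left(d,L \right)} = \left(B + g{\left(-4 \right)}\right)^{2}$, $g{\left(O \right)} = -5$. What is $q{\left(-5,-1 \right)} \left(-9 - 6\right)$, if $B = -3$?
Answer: $-960$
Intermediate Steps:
$q{\left(d,L \right)} = 64$ ($q{\left(d,L \right)} = \left(-3 - 5\right)^{2} = \left(-8\right)^{2} = 64$)
$q{\left(-5,-1 \right)} \left(-9 - 6\right) = 64 \left(-9 - 6\right) = 64 \left(-15\right) = -960$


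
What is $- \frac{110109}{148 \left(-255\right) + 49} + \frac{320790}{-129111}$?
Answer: $\frac{708462403}{1622107567} \approx 0.43675$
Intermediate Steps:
$- \frac{110109}{148 \left(-255\right) + 49} + \frac{320790}{-129111} = - \frac{110109}{-37740 + 49} + 320790 \left(- \frac{1}{129111}\right) = - \frac{110109}{-37691} - \frac{106930}{43037} = \left(-110109\right) \left(- \frac{1}{37691}\right) - \frac{106930}{43037} = \frac{110109}{37691} - \frac{106930}{43037} = \frac{708462403}{1622107567}$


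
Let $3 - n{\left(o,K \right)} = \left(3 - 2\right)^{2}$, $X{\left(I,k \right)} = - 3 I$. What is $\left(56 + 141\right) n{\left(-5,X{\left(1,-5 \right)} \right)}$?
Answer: $394$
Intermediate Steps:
$n{\left(o,K \right)} = 2$ ($n{\left(o,K \right)} = 3 - \left(3 - 2\right)^{2} = 3 - 1^{2} = 3 - 1 = 2$)
$\left(56 + 141\right) n{\left(-5,X{\left(1,-5 \right)} \right)} = \left(56 + 141\right) 2 = 197 \cdot 2 = 394$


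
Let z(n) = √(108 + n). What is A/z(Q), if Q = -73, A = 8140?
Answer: 1628*√35/7 ≈ 1375.9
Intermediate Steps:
A/z(Q) = 8140/(√(108 - 73)) = 8140/(√35) = 8140*(√35/35) = 1628*√35/7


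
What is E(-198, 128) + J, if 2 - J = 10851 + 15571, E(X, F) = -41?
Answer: -26461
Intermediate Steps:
J = -26420 (J = 2 - (10851 + 15571) = 2 - 1*26422 = 2 - 26422 = -26420)
E(-198, 128) + J = -41 - 26420 = -26461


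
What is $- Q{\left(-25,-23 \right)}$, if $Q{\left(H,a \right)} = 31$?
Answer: $-31$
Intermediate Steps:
$- Q{\left(-25,-23 \right)} = \left(-1\right) 31 = -31$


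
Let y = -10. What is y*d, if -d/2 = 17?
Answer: 340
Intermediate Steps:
d = -34 (d = -2*17 = -34)
y*d = -10*(-34) = 340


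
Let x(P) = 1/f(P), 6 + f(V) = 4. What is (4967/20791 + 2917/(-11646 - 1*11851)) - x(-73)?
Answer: 600650631/977052254 ≈ 0.61476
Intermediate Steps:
f(V) = -2 (f(V) = -6 + 4 = -2)
x(P) = -1/2 (x(P) = 1/(-2) = -1/2)
(4967/20791 + 2917/(-11646 - 1*11851)) - x(-73) = (4967/20791 + 2917/(-11646 - 1*11851)) - 1*(-1/2) = (4967*(1/20791) + 2917/(-11646 - 11851)) + 1/2 = (4967/20791 + 2917/(-23497)) + 1/2 = (4967/20791 + 2917*(-1/23497)) + 1/2 = (4967/20791 - 2917/23497) + 1/2 = 56062252/488526127 + 1/2 = 600650631/977052254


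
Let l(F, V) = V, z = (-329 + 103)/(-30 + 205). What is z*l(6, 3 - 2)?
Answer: -226/175 ≈ -1.2914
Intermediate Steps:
z = -226/175 ≈ -1.2914
z*l(6, 3 - 2) = -226*(3 - 2)/175 = -226/175*1 = -226/175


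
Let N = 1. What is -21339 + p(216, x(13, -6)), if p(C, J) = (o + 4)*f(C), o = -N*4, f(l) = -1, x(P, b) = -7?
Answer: -21339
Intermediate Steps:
o = -4 (o = -1*1*4 = -1*4 = -4)
p(C, J) = 0 (p(C, J) = (-4 + 4)*(-1) = 0*(-1) = 0)
-21339 + p(216, x(13, -6)) = -21339 + 0 = -21339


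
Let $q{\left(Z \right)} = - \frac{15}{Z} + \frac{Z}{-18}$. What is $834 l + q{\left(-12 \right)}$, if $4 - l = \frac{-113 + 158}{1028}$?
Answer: $\frac{10181545}{3084} \approx 3301.4$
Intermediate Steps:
$q{\left(Z \right)} = - \frac{15}{Z} - \frac{Z}{18}$ ($q{\left(Z \right)} = - \frac{15}{Z} + Z \left(- \frac{1}{18}\right) = - \frac{15}{Z} - \frac{Z}{18}$)
$l = \frac{4067}{1028}$ ($l = 4 - \frac{-113 + 158}{1028} = 4 - 45 \cdot \frac{1}{1028} = 4 - \frac{45}{1028} = \frac{4067}{1028} \approx 3.9562$)
$834 l + q{\left(-12 \right)} = 834 \cdot \frac{4067}{1028} - \left(- \frac{2}{3} + \frac{15}{-12}\right) = \frac{1695939}{514} + \left(\left(-15\right) \left(- \frac{1}{12}\right) + \frac{2}{3}\right) = \frac{1695939}{514} + \left(\frac{5}{4} + \frac{2}{3}\right) = \frac{1695939}{514} + \frac{23}{12} = \frac{10181545}{3084}$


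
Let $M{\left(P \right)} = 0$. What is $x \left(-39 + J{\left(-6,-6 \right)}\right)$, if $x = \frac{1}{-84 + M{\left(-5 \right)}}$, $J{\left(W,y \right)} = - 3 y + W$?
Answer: $\frac{9}{28} \approx 0.32143$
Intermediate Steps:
$J{\left(W,y \right)} = W - 3 y$
$x = - \frac{1}{84}$ ($x = \frac{1}{-84 + 0} = \frac{1}{-84} = - \frac{1}{84} \approx -0.011905$)
$x \left(-39 + J{\left(-6,-6 \right)}\right) = - \frac{-39 - -12}{84} = - \frac{-39 + \left(-6 + 18\right)}{84} = - \frac{-39 + 12}{84} = \left(- \frac{1}{84}\right) \left(-27\right) = \frac{9}{28}$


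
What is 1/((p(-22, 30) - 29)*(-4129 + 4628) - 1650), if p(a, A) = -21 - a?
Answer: -1/15622 ≈ -6.4012e-5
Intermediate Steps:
1/((p(-22, 30) - 29)*(-4129 + 4628) - 1650) = 1/(((-21 - 1*(-22)) - 29)*(-4129 + 4628) - 1650) = 1/(((-21 + 22) - 29)*499 - 1650) = 1/((1 - 29)*499 - 1650) = 1/(-28*499 - 1650) = 1/(-13972 - 1650) = 1/(-15622) = -1/15622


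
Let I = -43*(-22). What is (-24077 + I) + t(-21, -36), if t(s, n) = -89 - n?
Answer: -23184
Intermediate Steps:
I = 946
(-24077 + I) + t(-21, -36) = (-24077 + 946) + (-89 - 1*(-36)) = -23131 + (-89 + 36) = -23131 - 53 = -23184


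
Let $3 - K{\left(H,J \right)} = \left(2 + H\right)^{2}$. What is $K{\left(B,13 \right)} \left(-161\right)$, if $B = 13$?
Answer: $35742$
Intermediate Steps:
$K{\left(H,J \right)} = 3 - \left(2 + H\right)^{2}$
$K{\left(B,13 \right)} \left(-161\right) = \left(3 - \left(2 + 13\right)^{2}\right) \left(-161\right) = \left(3 - 15^{2}\right) \left(-161\right) = \left(3 - 225\right) \left(-161\right) = \left(-222\right) \left(-161\right) = 35742$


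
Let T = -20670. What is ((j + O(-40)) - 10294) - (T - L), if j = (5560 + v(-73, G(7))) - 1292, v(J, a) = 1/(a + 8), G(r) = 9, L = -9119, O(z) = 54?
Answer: 94844/17 ≈ 5579.1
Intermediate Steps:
v(J, a) = 1/(8 + a)
j = 72557/17 (j = (5560 + 1/(8 + 9)) - 1292 = (5560 + 1/17) - 1292 = 94521/17 - 1292 = 72557/17 ≈ 4268.1)
((j + O(-40)) - 10294) - (T - L) = ((72557/17 + 54) - 10294) - (-20670 - 1*(-9119)) = (73475/17 - 10294) - (-20670 + 9119) = -101523/17 - 1*(-11551) = -101523/17 + 11551 = 94844/17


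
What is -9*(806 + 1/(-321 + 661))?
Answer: -2466369/340 ≈ -7254.0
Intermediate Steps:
-9*(806 + 1/(-321 + 661)) = -9*(806 + 1/340) = -9*274041/340 = -2466369/340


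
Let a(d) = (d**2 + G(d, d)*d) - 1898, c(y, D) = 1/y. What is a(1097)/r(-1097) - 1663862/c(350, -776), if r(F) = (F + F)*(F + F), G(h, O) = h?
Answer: -700807276344070/1203409 ≈ -5.8235e+8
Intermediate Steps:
a(d) = -1898 + 2*d**2 (a(d) = (d**2 + d*d) - 1898 = (d**2 + d**2) - 1898 = 2*d**2 - 1898 = -1898 + 2*d**2)
r(F) = 4*F**2 (r(F) = (2*F)*(2*F) = 4*F**2)
a(1097)/r(-1097) - 1663862/c(350, -776) = (-1898 + 2*1097**2)/((4*(-1097)**2)) - 1663862/(1/350) = (-1898 + 2*1203409)/((4*1203409)) - 1663862/1/350 = (-1898 + 2406818)/4813636 - 1663862*350 = 2404920*(1/4813636) - 582351700 = 601230/1203409 - 582351700 = -700807276344070/1203409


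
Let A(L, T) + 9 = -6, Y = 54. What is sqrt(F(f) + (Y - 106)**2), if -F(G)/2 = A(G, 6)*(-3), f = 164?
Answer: sqrt(2614) ≈ 51.127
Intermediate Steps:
A(L, T) = -15 (A(L, T) = -9 - 6 = -15)
F(G) = -90 (F(G) = -(-30)*(-3) = -2*45 = -90)
sqrt(F(f) + (Y - 106)**2) = sqrt(-90 + (54 - 106)**2) = sqrt(-90 + (-52)**2) = sqrt(-90 + 2704) = sqrt(2614)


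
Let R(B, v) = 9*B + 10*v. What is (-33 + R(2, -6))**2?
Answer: 5625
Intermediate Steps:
(-33 + R(2, -6))**2 = (-33 + (9*2 + 10*(-6)))**2 = (-33 + (18 - 60))**2 = (-33 - 42)**2 = (-75)**2 = 5625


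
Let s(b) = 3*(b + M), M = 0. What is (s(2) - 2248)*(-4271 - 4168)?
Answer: 18920238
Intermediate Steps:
s(b) = 3*b (s(b) = 3*(b + 0) = 3*b)
(s(2) - 2248)*(-4271 - 4168) = (3*2 - 2248)*(-4271 - 4168) = (6 - 2248)*(-8439) = -2242*(-8439) = 18920238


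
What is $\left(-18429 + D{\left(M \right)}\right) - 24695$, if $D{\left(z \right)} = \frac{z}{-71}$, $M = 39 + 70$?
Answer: $- \frac{3061913}{71} \approx -43126.0$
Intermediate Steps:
$M = 109$
$D{\left(z \right)} = - \frac{z}{71}$ ($D{\left(z \right)} = z \left(- \frac{1}{71}\right) = - \frac{z}{71}$)
$\left(-18429 + D{\left(M \right)}\right) - 24695 = \left(-18429 - \frac{109}{71}\right) - 24695 = - \frac{1308568}{71} - 24695 = - \frac{3061913}{71}$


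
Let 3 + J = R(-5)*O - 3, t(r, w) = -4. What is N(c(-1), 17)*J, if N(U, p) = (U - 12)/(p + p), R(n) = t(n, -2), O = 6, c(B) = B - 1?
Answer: 210/17 ≈ 12.353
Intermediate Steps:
c(B) = -1 + B
R(n) = -4
N(U, p) = (-12 + U)/(2*p) (N(U, p) = (-12 + U)/((2*p)) = (-12 + U)*(1/(2*p)) = (-12 + U)/(2*p))
J = -30 (J = -3 + (-4*6 - 3) = -3 + (-24 - 3) = -3 - 27 = -30)
N(c(-1), 17)*J = ((½)*(-12 + (-1 - 1))/17)*(-30) = ((½)*(1/17)*(-12 - 2))*(-30) = ((½)*(1/17)*(-14))*(-30) = -7/17*(-30) = 210/17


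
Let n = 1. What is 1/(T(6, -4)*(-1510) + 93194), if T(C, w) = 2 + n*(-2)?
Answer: 1/93194 ≈ 1.0730e-5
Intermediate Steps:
T(C, w) = 0 (T(C, w) = 2 + 1*(-2) = 2 - 2 = 0)
1/(T(6, -4)*(-1510) + 93194) = 1/(0*(-1510) + 93194) = 1/(0 + 93194) = 1/93194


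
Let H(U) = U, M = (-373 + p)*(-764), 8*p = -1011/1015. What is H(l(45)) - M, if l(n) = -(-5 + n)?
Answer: -578767461/2030 ≈ -2.8511e+5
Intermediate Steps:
p = -1011/8120 (p = (-1011/1015)/8 = (-1011*1/1015)/8 = (1/8)*(-1011/1015) = -1011/8120 ≈ -0.12451)
l(n) = 5 - n
M = 578686261/2030 (M = (-373 - 1011/8120)*(-764) = -3029771/8120*(-764) = 578686261/2030 ≈ 2.8507e+5)
H(l(45)) - M = (5 - 1*45) - 1*578686261/2030 = (5 - 45) - 578686261/2030 = -40 - 578686261/2030 = -578767461/2030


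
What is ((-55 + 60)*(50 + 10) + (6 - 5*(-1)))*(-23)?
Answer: -7153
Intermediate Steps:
((-55 + 60)*(50 + 10) + (6 - 5*(-1)))*(-23) = (5*60 + (6 + 5))*(-23) = (300 + 11)*(-23) = 311*(-23) = -7153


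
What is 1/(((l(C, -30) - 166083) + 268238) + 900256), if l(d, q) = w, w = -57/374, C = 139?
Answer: 374/374901657 ≈ 9.9760e-7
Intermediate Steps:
w = -57/374 (w = -57*1/374 = -57/374 ≈ -0.15241)
l(d, q) = -57/374
1/(((l(C, -30) - 166083) + 268238) + 900256) = 1/(((-57/374 - 166083) + 268238) + 900256) = 1/((-62115099/374 + 268238) + 900256) = 1/(38205913/374 + 900256) = 1/(374901657/374) = 374/374901657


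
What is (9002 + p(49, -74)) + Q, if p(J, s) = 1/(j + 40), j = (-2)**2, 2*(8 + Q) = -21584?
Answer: -79111/44 ≈ -1798.0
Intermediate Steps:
Q = -10800 (Q = -8 + (1/2)*(-21584) = -8 - 10792 = -10800)
j = 4
p(J, s) = 1/44 (p(J, s) = 1/(4 + 40) = 1/44)
(9002 + p(49, -74)) + Q = (9002 + 1/44) - 10800 = 396089/44 - 10800 = -79111/44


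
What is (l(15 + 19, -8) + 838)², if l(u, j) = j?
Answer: 688900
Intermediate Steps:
(l(15 + 19, -8) + 838)² = (-8 + 838)² = 830² = 688900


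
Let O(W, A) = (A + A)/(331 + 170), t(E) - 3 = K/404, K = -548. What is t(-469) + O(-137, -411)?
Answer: 48/16867 ≈ 0.0028458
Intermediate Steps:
t(E) = 166/101 (t(E) = 3 - 548/404 = 3 - 548*1/404 = 3 - 137/101 = 166/101)
O(W, A) = 2*A/501 (O(W, A) = (2*A)/501 = (2*A)*(1/501) = 2*A/501)
t(-469) + O(-137, -411) = 166/101 + (2/501)*(-411) = 166/101 - 274/167 = 48/16867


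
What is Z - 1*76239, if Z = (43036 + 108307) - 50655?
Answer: 24449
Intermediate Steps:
Z = 100688 (Z = 151343 - 50655 = 100688)
Z - 1*76239 = 100688 - 1*76239 = 100688 - 76239 = 24449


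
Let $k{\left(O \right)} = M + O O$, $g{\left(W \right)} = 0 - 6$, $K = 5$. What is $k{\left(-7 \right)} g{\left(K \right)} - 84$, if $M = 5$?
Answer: $-408$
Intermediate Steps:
$g{\left(W \right)} = -6$
$k{\left(O \right)} = 5 + O^{2}$ ($k{\left(O \right)} = 5 + O O = 5 + O^{2}$)
$k{\left(-7 \right)} g{\left(K \right)} - 84 = \left(5 + \left(-7\right)^{2}\right) \left(-6\right) - 84 = \left(5 + 49\right) \left(-6\right) - 84 = 54 \left(-6\right) - 84 = -324 - 84 = -408$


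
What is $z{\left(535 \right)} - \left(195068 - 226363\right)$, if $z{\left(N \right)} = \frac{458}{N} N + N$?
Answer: $32288$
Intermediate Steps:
$z{\left(N \right)} = 458 + N$
$z{\left(535 \right)} - \left(195068 - 226363\right) = \left(458 + 535\right) - \left(195068 - 226363\right) = 993 - -31295 = 993 + 31295 = 32288$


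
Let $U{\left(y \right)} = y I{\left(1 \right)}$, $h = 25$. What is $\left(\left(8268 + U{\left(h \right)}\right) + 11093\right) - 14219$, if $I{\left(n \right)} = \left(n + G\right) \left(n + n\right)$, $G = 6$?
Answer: $5492$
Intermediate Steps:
$I{\left(n \right)} = 2 n \left(6 + n\right)$ ($I{\left(n \right)} = \left(n + 6\right) \left(n + n\right) = \left(6 + n\right) 2 n = 2 n \left(6 + n\right)$)
$U{\left(y \right)} = 14 y$ ($U{\left(y \right)} = y 2 \cdot 1 \left(6 + 1\right) = y 2 \cdot 1 \cdot 7 = y 14 = 14 y$)
$\left(\left(8268 + U{\left(h \right)}\right) + 11093\right) - 14219 = \left(\left(8268 + 14 \cdot 25\right) + 11093\right) - 14219 = \left(\left(8268 + 350\right) + 11093\right) - 14219 = \left(8618 + 11093\right) - 14219 = 19711 - 14219 = 5492$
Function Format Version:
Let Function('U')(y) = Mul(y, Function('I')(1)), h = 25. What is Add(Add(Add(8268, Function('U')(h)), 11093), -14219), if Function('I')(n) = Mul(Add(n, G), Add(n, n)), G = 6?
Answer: 5492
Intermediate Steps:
Function('I')(n) = Mul(2, n, Add(6, n)) (Function('I')(n) = Mul(Add(n, 6), Add(n, n)) = Mul(Add(6, n), Mul(2, n)) = Mul(2, n, Add(6, n)))
Function('U')(y) = Mul(14, y) (Function('U')(y) = Mul(y, Mul(2, 1, Add(6, 1))) = Mul(y, Mul(2, 1, 7)) = Mul(y, 14) = Mul(14, y))
Add(Add(Add(8268, Function('U')(h)), 11093), -14219) = Add(Add(Add(8268, Mul(14, 25)), 11093), -14219) = Add(Add(Add(8268, 350), 11093), -14219) = Add(Add(8618, 11093), -14219) = Add(19711, -14219) = 5492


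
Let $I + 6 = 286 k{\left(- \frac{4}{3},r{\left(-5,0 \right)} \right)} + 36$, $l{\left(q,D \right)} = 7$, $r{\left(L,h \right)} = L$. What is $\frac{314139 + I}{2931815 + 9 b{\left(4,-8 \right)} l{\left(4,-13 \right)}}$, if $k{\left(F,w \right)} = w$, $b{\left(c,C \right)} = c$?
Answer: $\frac{312739}{2932067} \approx 0.10666$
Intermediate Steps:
$I = -1400$ ($I = -6 + \left(286 \left(-5\right) + 36\right) = -6 + \left(-1430 + 36\right) = -6 - 1394 = -1400$)
$\frac{314139 + I}{2931815 + 9 b{\left(4,-8 \right)} l{\left(4,-13 \right)}} = \frac{314139 - 1400}{2931815 + 9 \cdot 4 \cdot 7} = \frac{312739}{2931815 + 36 \cdot 7} = \frac{312739}{2931815 + 252} = \frac{312739}{2932067}$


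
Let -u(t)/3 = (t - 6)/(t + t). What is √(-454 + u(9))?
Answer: 3*I*√202/2 ≈ 21.319*I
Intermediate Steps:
u(t) = -3*(-6 + t)/(2*t) (u(t) = -3*(t - 6)/(t + t) = -3*(-6 + t)/(2*t))
√(-454 + u(9)) = √(-454 + (-3/2 + 9/9)) = √(-454 + (-3/2 + 9*(⅑))) = √(-454 + (-3/2 + 1)) = √(-454 - ½) = √(-909/2) = 3*I*√202/2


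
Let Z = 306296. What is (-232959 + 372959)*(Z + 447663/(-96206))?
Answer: 2062694571910000/48103 ≈ 4.2881e+10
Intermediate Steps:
(-232959 + 372959)*(Z + 447663/(-96206)) = (-232959 + 372959)*(306296 + 447663/(-96206)) = 140000*(306296 + 447663*(-1/96206)) = 140000*(306296 - 447663/96206) = 140000*(29467065313/96206) = 2062694571910000/48103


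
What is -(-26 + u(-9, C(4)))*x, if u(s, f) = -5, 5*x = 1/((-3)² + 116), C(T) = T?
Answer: 31/625 ≈ 0.049600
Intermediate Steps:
x = 1/625 (x = 1/(5*((-3)² + 116)) = 1/(5*(9 + 116)) = (⅕)/125 = (⅕)*(1/125) = 1/625 ≈ 0.0016000)
-(-26 + u(-9, C(4)))*x = -(-26 - 5)/625 = -(-31)/625 = -1*(-31/625) = 31/625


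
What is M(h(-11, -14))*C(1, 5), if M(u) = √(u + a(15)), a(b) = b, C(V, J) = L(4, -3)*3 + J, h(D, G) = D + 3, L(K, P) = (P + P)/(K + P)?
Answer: -13*√7 ≈ -34.395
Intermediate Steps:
L(K, P) = 2*P/(K + P) (L(K, P) = (2*P)/(K + P) = 2*P/(K + P))
h(D, G) = 3 + D
C(V, J) = -18 + J (C(V, J) = (2*(-3)/(4 - 3))*3 + J = (2*(-3)/1)*3 + J = (2*(-3)*1)*3 + J = -6*3 + J = -18 + J)
M(u) = √(15 + u) (M(u) = √(u + 15) = √(15 + u))
M(h(-11, -14))*C(1, 5) = √(15 + (3 - 11))*(-18 + 5) = √(15 - 8)*(-13) = √7*(-13) = -13*√7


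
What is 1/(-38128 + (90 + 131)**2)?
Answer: 1/10713 ≈ 9.3344e-5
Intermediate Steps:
1/(-38128 + (90 + 131)**2) = 1/(-38128 + 221**2) = 1/(-38128 + 48841) = 1/10713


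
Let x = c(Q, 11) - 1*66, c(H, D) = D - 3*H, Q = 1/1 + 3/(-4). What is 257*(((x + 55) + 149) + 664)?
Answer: 834993/4 ≈ 2.0875e+5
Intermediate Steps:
Q = ¼ (Q = 1*1 + 3*(-¼) = 1 - ¾ = ¼ ≈ 0.25000)
x = -223/4 (x = (11 - 3*¼) - 1*66 = (11 - ¾) - 66 = 41/4 - 66 = -223/4 ≈ -55.750)
257*(((x + 55) + 149) + 664) = 257*(((-223/4 + 55) + 149) + 664) = 257*((-¾ + 149) + 664) = 257*(593/4 + 664) = 257*(3249/4) = 834993/4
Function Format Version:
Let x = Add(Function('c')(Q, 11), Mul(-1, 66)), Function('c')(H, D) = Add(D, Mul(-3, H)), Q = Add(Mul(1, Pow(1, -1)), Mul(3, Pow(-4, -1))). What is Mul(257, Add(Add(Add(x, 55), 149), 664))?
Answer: Rational(834993, 4) ≈ 2.0875e+5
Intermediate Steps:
Q = Rational(1, 4) (Q = Add(Mul(1, 1), Mul(3, Rational(-1, 4))) = Add(1, Rational(-3, 4)) = Rational(1, 4) ≈ 0.25000)
x = Rational(-223, 4) (x = Add(Add(11, Mul(-3, Rational(1, 4))), Mul(-1, 66)) = Add(Add(11, Rational(-3, 4)), -66) = Add(Rational(41, 4), -66) = Rational(-223, 4) ≈ -55.750)
Mul(257, Add(Add(Add(x, 55), 149), 664)) = Mul(257, Add(Add(Add(Rational(-223, 4), 55), 149), 664)) = Mul(257, Add(Add(Rational(-3, 4), 149), 664)) = Mul(257, Add(Rational(593, 4), 664)) = Mul(257, Rational(3249, 4)) = Rational(834993, 4)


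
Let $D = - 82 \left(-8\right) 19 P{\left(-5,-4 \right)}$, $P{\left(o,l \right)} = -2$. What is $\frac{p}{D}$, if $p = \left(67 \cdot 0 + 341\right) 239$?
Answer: $- \frac{81499}{24928} \approx -3.2694$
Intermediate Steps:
$p = 81499$ ($p = \left(0 + 341\right) 239 = 341 \cdot 239 = 81499$)
$D = -24928$ ($D = - 82 \left(-8\right) 19 \left(-2\right) = - 82 \left(\left(-152\right) \left(-2\right)\right) = \left(-82\right) 304 = -24928$)
$\frac{p}{D} = \frac{81499}{-24928} = 81499 \left(- \frac{1}{24928}\right) = - \frac{81499}{24928}$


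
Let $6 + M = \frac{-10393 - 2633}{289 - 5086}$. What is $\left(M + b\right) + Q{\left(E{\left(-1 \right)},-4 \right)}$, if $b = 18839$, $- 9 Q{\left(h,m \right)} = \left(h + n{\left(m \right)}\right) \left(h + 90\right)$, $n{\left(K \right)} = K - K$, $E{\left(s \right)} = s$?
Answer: $\frac{6954028}{369} \approx 18846.0$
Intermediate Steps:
$n{\left(K \right)} = 0$
$Q{\left(h,m \right)} = - \frac{h \left(90 + h\right)}{9}$ ($Q{\left(h,m \right)} = - \frac{\left(h + 0\right) \left(h + 90\right)}{9} = - \frac{h \left(90 + h\right)}{9}$)
$M = - \frac{404}{123}$ ($M = -6 + \frac{-10393 - 2633}{289 - 5086} = -6 - \frac{13026}{-4797} = -6 - - \frac{334}{123} = -6 + \frac{334}{123} = - \frac{404}{123} \approx -3.2846$)
$\left(M + b\right) + Q{\left(E{\left(-1 \right)},-4 \right)} = \left(- \frac{404}{123} + 18839\right) + \frac{1}{9} \left(-1\right) \left(-90 - -1\right) = \frac{2316793}{123} + \frac{1}{9} \left(-1\right) \left(-90 + 1\right) = \frac{2316793}{123} + \frac{1}{9} \left(-1\right) \left(-89\right) = \frac{2316793}{123} + \frac{89}{9} = \frac{6954028}{369}$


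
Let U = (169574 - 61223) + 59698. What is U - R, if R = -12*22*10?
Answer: 170689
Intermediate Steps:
U = 168049 (U = 108351 + 59698 = 168049)
R = -2640 (R = -264*10 = -2640)
U - R = 168049 - 1*(-2640) = 168049 + 2640 = 170689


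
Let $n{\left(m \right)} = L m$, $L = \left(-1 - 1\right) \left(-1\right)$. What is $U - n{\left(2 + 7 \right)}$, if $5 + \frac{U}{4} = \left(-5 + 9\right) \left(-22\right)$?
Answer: $-390$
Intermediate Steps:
$L = 2$ ($L = \left(-2\right) \left(-1\right) = 2$)
$n{\left(m \right)} = 2 m$
$U = -372$ ($U = -20 + 4 \left(-5 + 9\right) \left(-22\right) = -20 + 4 \cdot 4 \left(-22\right) = -20 + 4 \left(-88\right) = -20 - 352 = -372$)
$U - n{\left(2 + 7 \right)} = -372 - 2 \left(2 + 7\right) = -372 - 2 \cdot 9 = -372 - 18 = -390$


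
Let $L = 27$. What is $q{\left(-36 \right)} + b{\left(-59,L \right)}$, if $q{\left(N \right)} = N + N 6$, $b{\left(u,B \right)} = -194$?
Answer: $-446$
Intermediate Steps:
$q{\left(N \right)} = 7 N$ ($q{\left(N \right)} = N + 6 N = 7 N$)
$q{\left(-36 \right)} + b{\left(-59,L \right)} = 7 \left(-36\right) - 194 = -252 - 194 = -446$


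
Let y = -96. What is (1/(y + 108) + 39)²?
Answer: 219961/144 ≈ 1527.5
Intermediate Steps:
(1/(y + 108) + 39)² = (1/(-96 + 108) + 39)² = (1/12 + 39)² = (469/12)² = 219961/144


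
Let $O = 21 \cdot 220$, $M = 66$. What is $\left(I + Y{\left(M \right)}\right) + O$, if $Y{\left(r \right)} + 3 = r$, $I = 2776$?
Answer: $7459$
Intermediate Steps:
$O = 4620$
$Y{\left(r \right)} = -3 + r$
$\left(I + Y{\left(M \right)}\right) + O = \left(2776 + \left(-3 + 66\right)\right) + 4620 = \left(2776 + 63\right) + 4620 = 2839 + 4620 = 7459$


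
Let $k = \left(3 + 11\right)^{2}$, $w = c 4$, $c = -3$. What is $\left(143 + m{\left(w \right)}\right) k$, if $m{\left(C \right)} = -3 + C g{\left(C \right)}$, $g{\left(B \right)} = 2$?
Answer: $22736$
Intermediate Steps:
$w = -12$ ($w = \left(-3\right) 4 = -12$)
$k = 196$ ($k = 14^{2} = 196$)
$m{\left(C \right)} = -3 + 2 C$ ($m{\left(C \right)} = -3 + C 2 = -3 + 2 C$)
$\left(143 + m{\left(w \right)}\right) k = \left(143 + \left(-3 + 2 \left(-12\right)\right)\right) 196 = \left(143 - 27\right) 196 = 116 \cdot 196 = 22736$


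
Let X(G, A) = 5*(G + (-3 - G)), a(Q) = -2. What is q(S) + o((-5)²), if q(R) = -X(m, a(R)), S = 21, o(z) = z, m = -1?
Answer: 40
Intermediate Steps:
X(G, A) = -15 (X(G, A) = 5*(-3) = -15)
q(R) = 15 (q(R) = -1*(-15) = 15)
q(S) + o((-5)²) = 15 + (-5)² = 15 + 25 = 40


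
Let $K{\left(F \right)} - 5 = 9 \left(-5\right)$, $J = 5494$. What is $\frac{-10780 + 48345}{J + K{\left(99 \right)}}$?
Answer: $\frac{37565}{5454} \approx 6.8876$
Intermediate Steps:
$K{\left(F \right)} = -40$ ($K{\left(F \right)} = 5 + 9 \left(-5\right) = 5 - 45 = -40$)
$\frac{-10780 + 48345}{J + K{\left(99 \right)}} = \frac{-10780 + 48345}{5494 - 40} = \frac{37565}{5454}$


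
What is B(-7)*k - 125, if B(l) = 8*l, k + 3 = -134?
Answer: 7547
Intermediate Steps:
k = -137 (k = -3 - 134 = -137)
B(-7)*k - 125 = (8*(-7))*(-137) - 125 = -56*(-137) - 125 = 7672 - 125 = 7547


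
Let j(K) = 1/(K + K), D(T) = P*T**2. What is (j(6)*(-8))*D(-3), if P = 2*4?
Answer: -48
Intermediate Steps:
P = 8
D(T) = 8*T**2
j(K) = 1/(2*K)
(j(6)*(-8))*D(-3) = (((1/2)/6)*(-8))*(8*(-3)**2) = (((1/2)*(1/6))*(-8))*(8*9) = ((1/12)*(-8))*72 = -2/3*72 = -48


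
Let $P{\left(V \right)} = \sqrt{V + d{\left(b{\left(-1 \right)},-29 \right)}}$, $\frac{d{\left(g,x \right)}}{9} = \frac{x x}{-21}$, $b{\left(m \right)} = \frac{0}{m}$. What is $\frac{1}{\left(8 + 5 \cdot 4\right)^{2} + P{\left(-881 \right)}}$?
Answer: $\frac{2744}{2155641} - \frac{i \sqrt{60830}}{4311282} \approx 0.0012729 - 5.7207 \cdot 10^{-5} i$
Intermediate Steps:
$b{\left(m \right)} = 0$
$d{\left(g,x \right)} = - \frac{3 x^{2}}{7}$ ($d{\left(g,x \right)} = 9 \frac{x x}{-21} = 9 x^{2} \left(- \frac{1}{21}\right) = 9 \left(- \frac{x^{2}}{21}\right) = - \frac{3 x^{2}}{7}$)
$P{\left(V \right)} = \sqrt{- \frac{2523}{7} + V}$ ($P{\left(V \right)} = \sqrt{V - \frac{3 \left(-29\right)^{2}}{7}} = \sqrt{V - \frac{2523}{7}} = \sqrt{- \frac{2523}{7} + V}$)
$\frac{1}{\left(8 + 5 \cdot 4\right)^{2} + P{\left(-881 \right)}} = \frac{1}{\left(8 + 5 \cdot 4\right)^{2} + \frac{\sqrt{-17661 + 49 \left(-881\right)}}{7}} = \frac{1}{\left(8 + 20\right)^{2} + \frac{\sqrt{-17661 - 43169}}{7}} = \frac{1}{28^{2} + \frac{\sqrt{-60830}}{7}} = \frac{1}{784 + \frac{i \sqrt{60830}}{7}}$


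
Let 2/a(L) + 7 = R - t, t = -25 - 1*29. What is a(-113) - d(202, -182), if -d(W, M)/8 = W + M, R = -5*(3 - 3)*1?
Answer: 7522/47 ≈ 160.04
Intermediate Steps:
t = -54 (t = -25 - 29 = -54)
R = 0 (R = -5*0*1 = -1*0*1 = 0*1 = 0)
a(L) = 2/47 (a(L) = 2/(-7 + (0 - 1*(-54))) = 2/(-7 + (0 + 54)) = 2/(-7 + 54) = 2/47)
d(W, M) = -8*M - 8*W (d(W, M) = -8*(W + M) = -8*(M + W) = -8*M - 8*W)
a(-113) - d(202, -182) = 2/47 - (-8*(-182) - 8*202) = 2/47 - (1456 - 1616) = 2/47 - 1*(-160) = 2/47 + 160 = 7522/47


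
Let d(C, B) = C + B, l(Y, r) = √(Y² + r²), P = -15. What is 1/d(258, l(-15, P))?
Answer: 43/11019 - 5*√2/22038 ≈ 0.0035815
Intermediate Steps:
d(C, B) = B + C
1/d(258, l(-15, P)) = 1/(√((-15)² + (-15)²) + 258) = 1/(√(225 + 225) + 258) = 1/(√450 + 258) = 1/(15*√2 + 258) = 1/(258 + 15*√2)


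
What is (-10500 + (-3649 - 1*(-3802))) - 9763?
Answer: -20110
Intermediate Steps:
(-10500 + (-3649 - 1*(-3802))) - 9763 = (-10500 + (-3649 + 3802)) - 9763 = (-10500 + 153) - 9763 = -10347 - 9763 = -20110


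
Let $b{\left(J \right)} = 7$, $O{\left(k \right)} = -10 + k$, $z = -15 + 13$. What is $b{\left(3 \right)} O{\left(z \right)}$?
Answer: $-84$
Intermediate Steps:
$z = -2$
$b{\left(3 \right)} O{\left(z \right)} = 7 \left(-10 - 2\right) = 7 \left(-12\right) = -84$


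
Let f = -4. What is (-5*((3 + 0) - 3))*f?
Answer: 0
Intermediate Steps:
(-5*((3 + 0) - 3))*f = -5*((3 + 0) - 3)*(-4) = -5*(3 - 3)*(-4) = -5*0*(-4) = 0*(-4) = 0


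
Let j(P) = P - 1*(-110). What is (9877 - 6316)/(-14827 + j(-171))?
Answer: -3561/14888 ≈ -0.23919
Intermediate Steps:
j(P) = 110 + P (j(P) = P + 110 = 110 + P)
(9877 - 6316)/(-14827 + j(-171)) = (9877 - 6316)/(-14827 + (110 - 171)) = 3561/(-14827 - 61) = 3561/(-14888) = 3561*(-1/14888) = -3561/14888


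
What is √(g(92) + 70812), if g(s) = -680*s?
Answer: 2*√2063 ≈ 90.841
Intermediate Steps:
√(g(92) + 70812) = √(-680*92 + 70812) = √(-62560 + 70812) = √8252 = 2*√2063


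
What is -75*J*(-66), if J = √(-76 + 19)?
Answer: 4950*I*√57 ≈ 37372.0*I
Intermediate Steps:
J = I*√57 (J = √(-57) = I*√57 ≈ 7.5498*I)
-75*J*(-66) = -75*I*√57*(-66) = 4950*I*√57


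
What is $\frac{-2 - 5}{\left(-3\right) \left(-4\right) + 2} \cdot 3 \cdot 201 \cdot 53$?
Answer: $- \frac{31959}{2} \approx -15980.0$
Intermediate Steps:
$\frac{-2 - 5}{\left(-3\right) \left(-4\right) + 2} \cdot 3 \cdot 201 \cdot 53 = \frac{-2 - 5}{12 + 2} \cdot 3 \cdot 201 \cdot 53 = - \frac{7}{14} \cdot 3 \cdot 201 \cdot 53 = \left(-7\right) \frac{1}{14} \cdot 3 \cdot 201 \cdot 53 = \left(- \frac{1}{2}\right) 3 \cdot 201 \cdot 53 = \left(- \frac{3}{2}\right) 201 \cdot 53 = \left(- \frac{603}{2}\right) 53 = - \frac{31959}{2}$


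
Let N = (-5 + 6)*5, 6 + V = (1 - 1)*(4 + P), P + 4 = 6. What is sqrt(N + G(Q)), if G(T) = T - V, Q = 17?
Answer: 2*sqrt(7) ≈ 5.2915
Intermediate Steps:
P = 2 (P = -4 + 6 = 2)
V = -6 (V = -6 + (1 - 1)*(4 + 2) = -6 + 0*6 = -6 + 0 = -6)
G(T) = 6 + T (G(T) = T - 1*(-6) = T + 6 = 6 + T)
N = 5 (N = 1*5 = 5)
sqrt(N + G(Q)) = sqrt(5 + (6 + 17)) = sqrt(5 + 23) = sqrt(28) = 2*sqrt(7)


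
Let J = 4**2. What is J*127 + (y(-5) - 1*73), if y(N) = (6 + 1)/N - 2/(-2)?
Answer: 9793/5 ≈ 1958.6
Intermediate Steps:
y(N) = 1 + 7/N (y(N) = 7/N - 2*(-1/2) = 7/N + 1 = 1 + 7/N)
J = 16
J*127 + (y(-5) - 1*73) = 16*127 + ((7 - 5)/(-5) - 1*73) = 2032 + (-1/5*2 - 73) = 2032 + (-2/5 - 73) = 2032 - 367/5 = 9793/5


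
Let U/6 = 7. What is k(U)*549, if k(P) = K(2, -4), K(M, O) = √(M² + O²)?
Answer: 1098*√5 ≈ 2455.2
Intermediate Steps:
U = 42 (U = 6*7 = 42)
k(P) = 2*√5 (k(P) = √(2² + (-4)²) = √(4 + 16) = √20 = 2*√5)
k(U)*549 = (2*√5)*549 = 1098*√5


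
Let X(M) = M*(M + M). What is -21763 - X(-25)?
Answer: -23013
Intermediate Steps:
X(M) = 2*M**2 (X(M) = M*(2*M) = 2*M**2)
-21763 - X(-25) = -21763 - 2*(-25)**2 = -21763 - 2*625 = -21763 - 1*1250 = -21763 - 1250 = -23013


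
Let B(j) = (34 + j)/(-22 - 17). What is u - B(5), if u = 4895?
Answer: 4896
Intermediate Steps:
B(j) = -34/39 - j/39 (B(j) = (34 + j)/(-39) = (34 + j)*(-1/39) = -34/39 - j/39)
u - B(5) = 4895 - (-34/39 - 1/39*5) = 4895 - (-34/39 - 5/39) = 4895 - 1*(-1) = 4895 + 1 = 4896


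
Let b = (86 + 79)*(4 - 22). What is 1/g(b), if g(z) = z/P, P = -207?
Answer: 23/330 ≈ 0.069697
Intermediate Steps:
b = -2970 (b = 165*(-18) = -2970)
g(z) = -z/207 (g(z) = z/(-207) = z*(-1/207) = -z/207)
1/g(b) = 1/(-1/207*(-2970)) = 1/(330/23) = 23/330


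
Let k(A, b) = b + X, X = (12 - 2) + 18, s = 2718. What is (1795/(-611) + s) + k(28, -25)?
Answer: 1660736/611 ≈ 2718.1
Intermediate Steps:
X = 28 (X = 10 + 18 = 28)
k(A, b) = 28 + b (k(A, b) = b + 28 = 28 + b)
(1795/(-611) + s) + k(28, -25) = (1795/(-611) + 2718) + (28 - 25) = (1795*(-1/611) + 2718) + 3 = (-1795/611 + 2718) + 3 = 1658903/611 + 3 = 1660736/611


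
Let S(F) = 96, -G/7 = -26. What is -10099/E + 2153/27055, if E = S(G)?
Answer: -273021757/2597280 ≈ -105.12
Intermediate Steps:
G = 182 (G = -7*(-26) = 182)
E = 96
-10099/E + 2153/27055 = -10099/96 + 2153/27055 = -273021757/2597280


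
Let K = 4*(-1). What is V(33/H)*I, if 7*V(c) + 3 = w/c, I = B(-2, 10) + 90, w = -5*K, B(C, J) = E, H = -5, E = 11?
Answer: -20099/231 ≈ -87.009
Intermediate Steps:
K = -4
B(C, J) = 11
w = 20 (w = -5*(-4) = 20)
I = 101 (I = 11 + 90 = 101)
V(c) = -3/7 + 20/(7*c) (V(c) = -3/7 + (20/c)/7 = -3/7 + 20/(7*c))
V(33/H)*I = ((20 - 99/(-5))/(7*((33/(-5)))))*101 = ((20 - 99*(-1)/5)/(7*((33*(-⅕)))))*101 = ((20 - 3*(-33/5))/(7*(-33/5)))*101 = ((⅐)*(-5/33)*(20 + 99/5))*101 = ((⅐)*(-5/33)*(199/5))*101 = -199/231*101 = -20099/231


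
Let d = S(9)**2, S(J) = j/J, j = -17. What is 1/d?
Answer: 81/289 ≈ 0.28028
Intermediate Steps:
S(J) = -17/J
d = 289/81 (d = (-17/9)**2 = 289/81 ≈ 3.5679)
1/d = 1/(289/81) = 81/289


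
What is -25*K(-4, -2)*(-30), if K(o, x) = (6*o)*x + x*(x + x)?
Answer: 42000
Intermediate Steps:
K(o, x) = 2*x**2 + 6*o*x (K(o, x) = 6*o*x + x*(2*x) = 6*o*x + 2*x**2 = 2*x**2 + 6*o*x)
-25*K(-4, -2)*(-30) = -50*(-2)*(-2 + 3*(-4))*(-30) = -50*(-2)*(-2 - 12)*(-30) = -50*(-2)*(-14)*(-30) = -25*56*(-30) = -1400*(-30) = 42000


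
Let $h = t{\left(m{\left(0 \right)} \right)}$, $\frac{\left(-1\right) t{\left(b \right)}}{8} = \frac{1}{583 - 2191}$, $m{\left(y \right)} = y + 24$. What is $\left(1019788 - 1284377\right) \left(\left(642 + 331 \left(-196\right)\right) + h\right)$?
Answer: $\frac{3416117310437}{201} \approx 1.6996 \cdot 10^{10}$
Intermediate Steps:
$m{\left(y \right)} = 24 + y$
$t{\left(b \right)} = \frac{1}{201}$ ($t{\left(b \right)} = - \frac{8}{583 - 2191} = - \frac{8}{-1608} = \left(-8\right) \left(- \frac{1}{1608}\right) = \frac{1}{201}$)
$h = \frac{1}{201} \approx 0.0049751$
$\left(1019788 - 1284377\right) \left(\left(642 + 331 \left(-196\right)\right) + h\right) = \left(1019788 - 1284377\right) \left(\left(642 + 331 \left(-196\right)\right) + \frac{1}{201}\right) = - 264589 \left(\left(642 - 64876\right) + \frac{1}{201}\right) = - 264589 \left(-64234 + \frac{1}{201}\right) = \left(-264589\right) \left(- \frac{12911033}{201}\right) = \frac{3416117310437}{201}$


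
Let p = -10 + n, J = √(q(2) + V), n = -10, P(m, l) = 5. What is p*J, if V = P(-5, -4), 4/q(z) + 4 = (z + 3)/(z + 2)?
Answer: -20*√429/11 ≈ -37.659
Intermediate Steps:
q(z) = 4/(-4 + (3 + z)/(2 + z)) (q(z) = 4/(-4 + (z + 3)/(z + 2)) = 4/(-4 + (3 + z)/(2 + z)))
V = 5
J = √429/11 (J = √(4*(-2 - 1*2)/(5 + 3*2) + 5) = √(4*(-2 - 2)/(5 + 6) + 5) = √(4*(-4)/11 + 5) = √(4*(1/11)*(-4) + 5) = √(-16/11 + 5) = √(39/11) = √429/11 ≈ 1.8829)
p = -20 (p = -10 - 10 = -20)
p*J = -20*√429/11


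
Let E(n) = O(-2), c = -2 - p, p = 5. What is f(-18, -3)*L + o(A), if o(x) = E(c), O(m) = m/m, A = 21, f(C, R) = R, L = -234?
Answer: 703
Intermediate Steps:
c = -7 (c = -2 - 1*5 = -2 - 5 = -7)
O(m) = 1
E(n) = 1
o(x) = 1
f(-18, -3)*L + o(A) = -3*(-234) + 1 = 702 + 1 = 703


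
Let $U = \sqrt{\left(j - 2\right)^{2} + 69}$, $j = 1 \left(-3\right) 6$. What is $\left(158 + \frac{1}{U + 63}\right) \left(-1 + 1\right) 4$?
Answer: $0$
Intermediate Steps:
$j = -18$ ($j = \left(-3\right) 6 = -18$)
$U = \sqrt{469}$ ($U = \sqrt{\left(-18 - 2\right)^{2} + 69} = \sqrt{\left(-20\right)^{2} + 69} = \sqrt{400 + 69} = \sqrt{469} \approx 21.656$)
$\left(158 + \frac{1}{U + 63}\right) \left(-1 + 1\right) 4 = \left(158 + \frac{1}{\sqrt{469} + 63}\right) \left(-1 + 1\right) 4 = \left(158 + \frac{1}{63 + \sqrt{469}}\right) 0 \cdot 4 = \left(158 + \frac{1}{63 + \sqrt{469}}\right) 0 = 0$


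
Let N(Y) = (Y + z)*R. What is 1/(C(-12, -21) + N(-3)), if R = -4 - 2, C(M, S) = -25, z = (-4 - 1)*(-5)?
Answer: -1/157 ≈ -0.0063694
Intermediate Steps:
z = 25 (z = -5*(-5) = 25)
R = -6
N(Y) = -150 - 6*Y (N(Y) = (Y + 25)*(-6) = (25 + Y)*(-6) = -150 - 6*Y)
1/(C(-12, -21) + N(-3)) = 1/(-25 + (-150 - 6*(-3))) = 1/(-25 + (-150 + 18)) = 1/(-25 - 132) = 1/(-157) = -1/157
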